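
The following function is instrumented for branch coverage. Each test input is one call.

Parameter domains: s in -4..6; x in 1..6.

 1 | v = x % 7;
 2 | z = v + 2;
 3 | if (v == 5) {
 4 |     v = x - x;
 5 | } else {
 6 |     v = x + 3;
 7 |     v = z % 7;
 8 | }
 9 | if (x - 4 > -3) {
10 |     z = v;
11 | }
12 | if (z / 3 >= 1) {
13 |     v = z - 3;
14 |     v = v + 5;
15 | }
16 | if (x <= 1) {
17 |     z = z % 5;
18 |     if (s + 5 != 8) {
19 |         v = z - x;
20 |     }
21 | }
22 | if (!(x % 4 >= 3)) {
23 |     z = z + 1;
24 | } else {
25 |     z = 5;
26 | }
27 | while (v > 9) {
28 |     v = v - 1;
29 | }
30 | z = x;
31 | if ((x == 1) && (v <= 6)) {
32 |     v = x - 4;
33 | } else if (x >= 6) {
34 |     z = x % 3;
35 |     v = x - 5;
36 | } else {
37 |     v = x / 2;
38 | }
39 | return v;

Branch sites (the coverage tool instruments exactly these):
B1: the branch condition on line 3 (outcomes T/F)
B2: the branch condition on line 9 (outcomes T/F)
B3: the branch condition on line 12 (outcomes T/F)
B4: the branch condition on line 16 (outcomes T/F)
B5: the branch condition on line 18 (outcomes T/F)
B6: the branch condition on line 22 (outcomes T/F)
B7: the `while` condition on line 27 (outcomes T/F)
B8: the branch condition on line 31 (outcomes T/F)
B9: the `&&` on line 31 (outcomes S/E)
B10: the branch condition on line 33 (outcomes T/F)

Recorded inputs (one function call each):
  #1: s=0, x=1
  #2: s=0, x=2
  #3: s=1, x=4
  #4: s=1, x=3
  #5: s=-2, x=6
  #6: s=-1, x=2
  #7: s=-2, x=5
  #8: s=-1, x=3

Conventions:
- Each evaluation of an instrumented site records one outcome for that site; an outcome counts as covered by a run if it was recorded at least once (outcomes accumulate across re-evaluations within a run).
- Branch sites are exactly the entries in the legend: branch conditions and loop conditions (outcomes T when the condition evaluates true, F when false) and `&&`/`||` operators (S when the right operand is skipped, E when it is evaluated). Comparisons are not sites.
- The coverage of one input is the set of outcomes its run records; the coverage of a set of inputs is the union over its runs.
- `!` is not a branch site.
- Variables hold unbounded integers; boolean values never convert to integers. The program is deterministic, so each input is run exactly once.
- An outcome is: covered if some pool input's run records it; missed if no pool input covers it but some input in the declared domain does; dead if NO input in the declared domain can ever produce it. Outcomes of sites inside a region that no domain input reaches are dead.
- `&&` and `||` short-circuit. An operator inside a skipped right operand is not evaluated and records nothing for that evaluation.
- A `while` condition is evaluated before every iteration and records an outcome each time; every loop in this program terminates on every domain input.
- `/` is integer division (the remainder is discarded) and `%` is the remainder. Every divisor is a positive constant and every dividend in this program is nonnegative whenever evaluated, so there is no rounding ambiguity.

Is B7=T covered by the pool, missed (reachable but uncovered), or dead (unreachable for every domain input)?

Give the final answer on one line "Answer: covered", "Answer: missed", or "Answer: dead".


no pool input records B7=T
checking all 66 inputs in the declared domain: B7=T is never recorded -> dead
Answer: dead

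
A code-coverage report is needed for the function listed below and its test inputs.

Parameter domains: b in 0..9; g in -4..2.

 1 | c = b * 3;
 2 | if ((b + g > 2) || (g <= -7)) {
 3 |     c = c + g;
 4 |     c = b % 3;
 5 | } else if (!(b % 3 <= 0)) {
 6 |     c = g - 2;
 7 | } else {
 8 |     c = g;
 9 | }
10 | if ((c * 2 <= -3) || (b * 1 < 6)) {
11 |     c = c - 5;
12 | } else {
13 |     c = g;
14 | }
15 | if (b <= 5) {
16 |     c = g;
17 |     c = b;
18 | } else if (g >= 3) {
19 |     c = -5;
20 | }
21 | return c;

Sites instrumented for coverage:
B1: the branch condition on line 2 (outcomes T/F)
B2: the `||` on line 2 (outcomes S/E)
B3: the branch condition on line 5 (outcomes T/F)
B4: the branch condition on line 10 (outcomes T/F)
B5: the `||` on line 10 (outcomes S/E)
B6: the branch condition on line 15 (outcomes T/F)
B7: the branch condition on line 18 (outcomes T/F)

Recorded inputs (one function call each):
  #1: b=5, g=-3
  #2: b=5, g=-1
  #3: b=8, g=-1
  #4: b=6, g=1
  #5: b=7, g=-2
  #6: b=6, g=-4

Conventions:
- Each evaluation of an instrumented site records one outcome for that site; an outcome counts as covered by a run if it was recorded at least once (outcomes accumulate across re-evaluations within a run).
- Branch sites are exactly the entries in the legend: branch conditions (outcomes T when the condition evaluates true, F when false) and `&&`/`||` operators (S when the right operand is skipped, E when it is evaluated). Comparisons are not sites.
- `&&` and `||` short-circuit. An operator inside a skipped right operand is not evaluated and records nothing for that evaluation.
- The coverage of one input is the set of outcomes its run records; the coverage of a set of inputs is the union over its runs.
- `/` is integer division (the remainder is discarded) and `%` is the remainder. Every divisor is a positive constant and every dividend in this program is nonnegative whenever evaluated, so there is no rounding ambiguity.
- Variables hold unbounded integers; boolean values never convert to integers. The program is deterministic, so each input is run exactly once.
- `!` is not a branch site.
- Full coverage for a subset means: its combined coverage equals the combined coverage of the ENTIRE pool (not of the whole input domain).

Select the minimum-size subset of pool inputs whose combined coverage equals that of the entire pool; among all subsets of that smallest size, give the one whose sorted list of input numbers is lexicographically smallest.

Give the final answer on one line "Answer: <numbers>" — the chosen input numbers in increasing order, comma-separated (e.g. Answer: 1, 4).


input #1, b=5, g=-3: events B2->E, B1->F, B3->T, B5->S, B4->T, B6->T; outcomes B1=F, B2=E, B3=T, B4=T, B5=S, B6=T
input #2, b=5, g=-1: events B2->S, B1->T, B5->E, B4->T, B6->T; outcomes B1=T, B2=S, B4=T, B5=E, B6=T
input #3, b=8, g=-1: events B2->S, B1->T, B5->E, B4->F, B6->F, B7->F; outcomes B1=T, B2=S, B4=F, B5=E, B6=F, B7=F
input #4, b=6, g=1: events B2->S, B1->T, B5->E, B4->F, B6->F, B7->F; outcomes B1=T, B2=S, B4=F, B5=E, B6=F, B7=F
input #5, b=7, g=-2: events B2->S, B1->T, B5->E, B4->F, B6->F, B7->F; outcomes B1=T, B2=S, B4=F, B5=E, B6=F, B7=F
input #6, b=6, g=-4: events B2->E, B1->F, B3->F, B5->S, B4->T, B6->F, B7->F; outcomes B1=F, B2=E, B3=F, B4=T, B5=S, B6=F, B7=F
together the pool reaches 13 outcomes: B1=T, B1=F, B2=S, B2=E, B3=T, B3=F, B4=T, B4=F, B5=S, B5=E, B6=T, B6=F, B7=F
every size-1 subset falls short of the 13 outcomes (best: 7/13)
every size-2 subset falls short of the 13 outcomes (best: 12/13)
at size 3, {1, 3, 6} reaches all 13 outcomes; every lexicographically earlier size-3 subset fails
Answer: 1, 3, 6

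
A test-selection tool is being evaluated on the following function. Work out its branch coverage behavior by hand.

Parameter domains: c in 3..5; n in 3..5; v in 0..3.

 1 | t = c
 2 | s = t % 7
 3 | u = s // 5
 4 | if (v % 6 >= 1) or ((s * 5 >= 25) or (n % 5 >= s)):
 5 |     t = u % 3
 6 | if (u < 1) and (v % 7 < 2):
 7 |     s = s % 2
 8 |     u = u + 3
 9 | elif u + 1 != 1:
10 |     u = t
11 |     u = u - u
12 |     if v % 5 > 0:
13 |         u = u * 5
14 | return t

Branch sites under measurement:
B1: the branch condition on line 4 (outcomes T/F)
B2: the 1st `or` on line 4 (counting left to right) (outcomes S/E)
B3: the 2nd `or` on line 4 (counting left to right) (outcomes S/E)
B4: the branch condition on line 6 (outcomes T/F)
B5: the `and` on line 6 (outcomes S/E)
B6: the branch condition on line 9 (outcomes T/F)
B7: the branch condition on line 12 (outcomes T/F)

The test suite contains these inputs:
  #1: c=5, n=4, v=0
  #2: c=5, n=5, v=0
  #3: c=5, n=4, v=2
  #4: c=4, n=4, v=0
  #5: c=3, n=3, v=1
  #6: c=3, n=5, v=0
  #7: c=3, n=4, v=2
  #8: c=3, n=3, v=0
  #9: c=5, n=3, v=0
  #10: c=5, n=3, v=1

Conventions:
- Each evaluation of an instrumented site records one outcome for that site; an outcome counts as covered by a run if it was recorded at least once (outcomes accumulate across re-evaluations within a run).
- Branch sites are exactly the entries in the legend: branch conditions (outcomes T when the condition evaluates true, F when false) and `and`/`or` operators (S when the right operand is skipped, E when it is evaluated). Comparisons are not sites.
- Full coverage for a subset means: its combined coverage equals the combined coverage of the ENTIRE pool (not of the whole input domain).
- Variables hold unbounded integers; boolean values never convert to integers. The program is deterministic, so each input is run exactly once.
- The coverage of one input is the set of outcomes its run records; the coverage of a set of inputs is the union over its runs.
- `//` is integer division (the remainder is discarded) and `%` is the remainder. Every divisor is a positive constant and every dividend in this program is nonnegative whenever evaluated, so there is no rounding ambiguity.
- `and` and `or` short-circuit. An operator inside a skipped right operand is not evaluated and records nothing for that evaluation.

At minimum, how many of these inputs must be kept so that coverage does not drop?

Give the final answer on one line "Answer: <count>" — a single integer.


#1 (c=5, n=4, v=0) -> B2->E, B3->S, B1->T, B5->S, B4->F, B6->T, B7->F; covered: B1=T, B2=E, B3=S, B4=F, B5=S, B6=T, B7=F
#2 (c=5, n=5, v=0) -> B2->E, B3->S, B1->T, B5->S, B4->F, B6->T, B7->F; covered: B1=T, B2=E, B3=S, B4=F, B5=S, B6=T, B7=F
#3 (c=5, n=4, v=2) -> B2->S, B1->T, B5->S, B4->F, B6->T, B7->T; covered: B1=T, B2=S, B4=F, B5=S, B6=T, B7=T
#4 (c=4, n=4, v=0) -> B2->E, B3->E, B1->T, B5->E, B4->T; covered: B1=T, B2=E, B3=E, B4=T, B5=E
#5 (c=3, n=3, v=1) -> B2->S, B1->T, B5->E, B4->T; covered: B1=T, B2=S, B4=T, B5=E
#6 (c=3, n=5, v=0) -> B2->E, B3->E, B1->F, B5->E, B4->T; covered: B1=F, B2=E, B3=E, B4=T, B5=E
#7 (c=3, n=4, v=2) -> B2->S, B1->T, B5->E, B4->F, B6->F; covered: B1=T, B2=S, B4=F, B5=E, B6=F
#8 (c=3, n=3, v=0) -> B2->E, B3->E, B1->T, B5->E, B4->T; covered: B1=T, B2=E, B3=E, B4=T, B5=E
#9 (c=5, n=3, v=0) -> B2->E, B3->S, B1->T, B5->S, B4->F, B6->T, B7->F; covered: B1=T, B2=E, B3=S, B4=F, B5=S, B6=T, B7=F
#10 (c=5, n=3, v=1) -> B2->S, B1->T, B5->S, B4->F, B6->T, B7->T; covered: B1=T, B2=S, B4=F, B5=S, B6=T, B7=T
the full pool covers 14 outcomes: B1=T, B1=F, B2=S, B2=E, B3=S, B3=E, B4=T, B4=F, B5=S, B5=E, B6=T, B6=F, B7=T, B7=F
checked all size-1 subsets: none covers 14 outcomes (max 7/14)
checked all size-2 subsets: none covers 14 outcomes (max 11/14)
checked all size-3 subsets: none covers 14 outcomes (max 13/14)
inputs {1, 3, 6, 7} (size 4) cover everything; no size-4 subset with a lexicographically smaller index list covers all 14
Answer: 4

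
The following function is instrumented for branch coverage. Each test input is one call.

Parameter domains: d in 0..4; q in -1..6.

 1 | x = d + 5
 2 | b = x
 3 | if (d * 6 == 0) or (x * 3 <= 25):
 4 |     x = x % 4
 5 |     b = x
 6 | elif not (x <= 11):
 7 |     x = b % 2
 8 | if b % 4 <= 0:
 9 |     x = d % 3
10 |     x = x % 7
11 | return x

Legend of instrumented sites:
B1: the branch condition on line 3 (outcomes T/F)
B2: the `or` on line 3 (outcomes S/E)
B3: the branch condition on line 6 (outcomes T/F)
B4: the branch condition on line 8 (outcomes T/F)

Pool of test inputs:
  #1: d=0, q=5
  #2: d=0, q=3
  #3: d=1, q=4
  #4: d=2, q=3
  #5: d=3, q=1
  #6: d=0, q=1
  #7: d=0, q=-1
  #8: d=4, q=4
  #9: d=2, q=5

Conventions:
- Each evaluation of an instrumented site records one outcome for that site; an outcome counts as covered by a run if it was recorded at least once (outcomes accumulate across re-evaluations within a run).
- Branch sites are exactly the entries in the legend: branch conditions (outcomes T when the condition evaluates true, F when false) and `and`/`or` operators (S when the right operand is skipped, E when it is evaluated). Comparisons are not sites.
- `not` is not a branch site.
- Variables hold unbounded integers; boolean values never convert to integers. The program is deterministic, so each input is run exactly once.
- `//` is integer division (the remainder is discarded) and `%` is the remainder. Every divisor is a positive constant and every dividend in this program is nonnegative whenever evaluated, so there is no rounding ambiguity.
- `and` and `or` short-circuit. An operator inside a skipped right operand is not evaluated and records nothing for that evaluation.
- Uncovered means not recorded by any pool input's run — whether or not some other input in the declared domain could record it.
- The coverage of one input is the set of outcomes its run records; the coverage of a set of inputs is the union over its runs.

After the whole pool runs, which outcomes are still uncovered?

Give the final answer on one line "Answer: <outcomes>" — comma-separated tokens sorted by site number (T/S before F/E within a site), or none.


input #1, d=0, q=5: events B2->S, B1->T, B4->F; outcomes B1=T, B2=S, B4=F
input #2, d=0, q=3: events B2->S, B1->T, B4->F; outcomes B1=T, B2=S, B4=F
input #3, d=1, q=4: events B2->E, B1->T, B4->F; outcomes B1=T, B2=E, B4=F
input #4, d=2, q=3: events B2->E, B1->T, B4->F; outcomes B1=T, B2=E, B4=F
input #5, d=3, q=1: events B2->E, B1->T, B4->T; outcomes B1=T, B2=E, B4=T
input #6, d=0, q=1: events B2->S, B1->T, B4->F; outcomes B1=T, B2=S, B4=F
input #7, d=0, q=-1: events B2->S, B1->T, B4->F; outcomes B1=T, B2=S, B4=F
input #8, d=4, q=4: events B2->E, B1->F, B3->F, B4->F; outcomes B1=F, B2=E, B3=F, B4=F
input #9, d=2, q=5: events B2->E, B1->T, B4->F; outcomes B1=T, B2=E, B4=F
union over the pool: B1=T, B1=F, B2=S, B2=E, B3=F, B4=T, B4=F
uncovered (1 of 8): B3=T
Answer: B3=T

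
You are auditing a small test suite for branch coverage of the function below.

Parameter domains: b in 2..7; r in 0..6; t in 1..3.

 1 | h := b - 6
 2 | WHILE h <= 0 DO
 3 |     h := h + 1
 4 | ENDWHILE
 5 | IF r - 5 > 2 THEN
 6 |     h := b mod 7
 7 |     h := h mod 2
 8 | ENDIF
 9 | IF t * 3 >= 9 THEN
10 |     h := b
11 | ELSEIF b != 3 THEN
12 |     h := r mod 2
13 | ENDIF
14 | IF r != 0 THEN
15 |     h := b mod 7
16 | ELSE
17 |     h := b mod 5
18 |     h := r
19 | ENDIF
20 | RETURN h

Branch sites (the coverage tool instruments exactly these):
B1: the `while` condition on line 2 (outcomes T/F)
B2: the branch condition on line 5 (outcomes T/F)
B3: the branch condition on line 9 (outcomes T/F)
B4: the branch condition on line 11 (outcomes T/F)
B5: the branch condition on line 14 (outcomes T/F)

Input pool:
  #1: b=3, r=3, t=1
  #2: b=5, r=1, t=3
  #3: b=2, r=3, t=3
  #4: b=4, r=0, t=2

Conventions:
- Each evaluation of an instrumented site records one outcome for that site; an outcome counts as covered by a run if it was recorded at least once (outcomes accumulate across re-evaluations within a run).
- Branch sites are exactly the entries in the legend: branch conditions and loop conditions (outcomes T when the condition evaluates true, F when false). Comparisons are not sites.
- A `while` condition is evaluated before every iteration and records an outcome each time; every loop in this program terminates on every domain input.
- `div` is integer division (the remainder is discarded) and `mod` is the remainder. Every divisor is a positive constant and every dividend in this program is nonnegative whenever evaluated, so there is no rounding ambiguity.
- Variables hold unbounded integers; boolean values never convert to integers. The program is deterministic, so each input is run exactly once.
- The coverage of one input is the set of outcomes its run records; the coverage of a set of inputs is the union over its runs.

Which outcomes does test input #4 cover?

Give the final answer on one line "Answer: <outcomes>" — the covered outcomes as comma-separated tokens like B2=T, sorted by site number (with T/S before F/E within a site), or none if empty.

Tracing the run of input #4 (b=4, r=0, t=2):
  B1->T, B1->T, B1->T, B1->F, B2->F, B3->F, B4->T, B5->F
collecting distinct outcomes: B1=T, B1=F, B2=F, B3=F, B4=T, B5=F

Answer: B1=T, B1=F, B2=F, B3=F, B4=T, B5=F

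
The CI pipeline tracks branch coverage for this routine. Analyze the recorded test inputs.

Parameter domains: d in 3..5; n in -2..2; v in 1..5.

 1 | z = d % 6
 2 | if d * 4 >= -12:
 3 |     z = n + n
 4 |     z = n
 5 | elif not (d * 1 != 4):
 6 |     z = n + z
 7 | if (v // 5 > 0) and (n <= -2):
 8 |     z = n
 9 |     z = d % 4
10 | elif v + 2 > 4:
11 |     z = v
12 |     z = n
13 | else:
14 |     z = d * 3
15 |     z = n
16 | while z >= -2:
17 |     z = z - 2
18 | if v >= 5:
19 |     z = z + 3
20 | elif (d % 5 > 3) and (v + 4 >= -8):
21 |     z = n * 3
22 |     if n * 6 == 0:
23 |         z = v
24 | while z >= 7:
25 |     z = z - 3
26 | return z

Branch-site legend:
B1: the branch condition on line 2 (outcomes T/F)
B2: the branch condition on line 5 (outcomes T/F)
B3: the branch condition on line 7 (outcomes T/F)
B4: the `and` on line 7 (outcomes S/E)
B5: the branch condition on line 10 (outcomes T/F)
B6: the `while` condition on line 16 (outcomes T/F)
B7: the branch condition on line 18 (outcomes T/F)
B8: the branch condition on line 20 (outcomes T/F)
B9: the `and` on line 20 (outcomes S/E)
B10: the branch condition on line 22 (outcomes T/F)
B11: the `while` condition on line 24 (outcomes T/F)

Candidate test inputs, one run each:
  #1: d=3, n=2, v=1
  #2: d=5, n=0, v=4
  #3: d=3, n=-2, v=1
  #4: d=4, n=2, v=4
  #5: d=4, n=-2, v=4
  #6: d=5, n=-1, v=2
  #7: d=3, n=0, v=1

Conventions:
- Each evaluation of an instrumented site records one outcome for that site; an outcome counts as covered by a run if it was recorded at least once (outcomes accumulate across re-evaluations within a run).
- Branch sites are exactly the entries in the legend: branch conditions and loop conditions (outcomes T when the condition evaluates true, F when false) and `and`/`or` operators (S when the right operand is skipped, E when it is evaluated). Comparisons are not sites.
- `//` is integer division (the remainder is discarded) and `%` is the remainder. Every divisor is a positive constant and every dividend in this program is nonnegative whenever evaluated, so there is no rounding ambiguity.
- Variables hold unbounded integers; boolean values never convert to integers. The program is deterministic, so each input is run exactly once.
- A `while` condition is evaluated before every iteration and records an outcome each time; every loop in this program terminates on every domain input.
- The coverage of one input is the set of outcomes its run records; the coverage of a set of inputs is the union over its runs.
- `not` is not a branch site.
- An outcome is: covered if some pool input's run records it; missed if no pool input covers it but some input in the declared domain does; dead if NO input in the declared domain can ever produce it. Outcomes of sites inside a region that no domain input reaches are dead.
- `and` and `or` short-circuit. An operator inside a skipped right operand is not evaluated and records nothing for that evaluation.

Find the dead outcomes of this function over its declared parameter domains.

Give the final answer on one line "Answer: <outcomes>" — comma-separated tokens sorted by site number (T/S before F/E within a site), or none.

exhaustive pass over the 75-input domain:
  B1=F: unreachable across the whole domain -> dead
  B2=T: unreachable across the whole domain -> dead
  B2=F: unreachable across the whole domain -> dead
  B11=T: unreachable across the whole domain -> dead
  reachable outcomes have witnesses, e.g. B1=T (e.g. d=3, n=-2, v=1), B3=T (e.g. d=3, n=-2, v=5), B3=F (e.g. d=3, n=-2, v=1), B4=S (e.g. d=3, n=-2, v=1)

Answer: B1=F, B2=T, B2=F, B11=T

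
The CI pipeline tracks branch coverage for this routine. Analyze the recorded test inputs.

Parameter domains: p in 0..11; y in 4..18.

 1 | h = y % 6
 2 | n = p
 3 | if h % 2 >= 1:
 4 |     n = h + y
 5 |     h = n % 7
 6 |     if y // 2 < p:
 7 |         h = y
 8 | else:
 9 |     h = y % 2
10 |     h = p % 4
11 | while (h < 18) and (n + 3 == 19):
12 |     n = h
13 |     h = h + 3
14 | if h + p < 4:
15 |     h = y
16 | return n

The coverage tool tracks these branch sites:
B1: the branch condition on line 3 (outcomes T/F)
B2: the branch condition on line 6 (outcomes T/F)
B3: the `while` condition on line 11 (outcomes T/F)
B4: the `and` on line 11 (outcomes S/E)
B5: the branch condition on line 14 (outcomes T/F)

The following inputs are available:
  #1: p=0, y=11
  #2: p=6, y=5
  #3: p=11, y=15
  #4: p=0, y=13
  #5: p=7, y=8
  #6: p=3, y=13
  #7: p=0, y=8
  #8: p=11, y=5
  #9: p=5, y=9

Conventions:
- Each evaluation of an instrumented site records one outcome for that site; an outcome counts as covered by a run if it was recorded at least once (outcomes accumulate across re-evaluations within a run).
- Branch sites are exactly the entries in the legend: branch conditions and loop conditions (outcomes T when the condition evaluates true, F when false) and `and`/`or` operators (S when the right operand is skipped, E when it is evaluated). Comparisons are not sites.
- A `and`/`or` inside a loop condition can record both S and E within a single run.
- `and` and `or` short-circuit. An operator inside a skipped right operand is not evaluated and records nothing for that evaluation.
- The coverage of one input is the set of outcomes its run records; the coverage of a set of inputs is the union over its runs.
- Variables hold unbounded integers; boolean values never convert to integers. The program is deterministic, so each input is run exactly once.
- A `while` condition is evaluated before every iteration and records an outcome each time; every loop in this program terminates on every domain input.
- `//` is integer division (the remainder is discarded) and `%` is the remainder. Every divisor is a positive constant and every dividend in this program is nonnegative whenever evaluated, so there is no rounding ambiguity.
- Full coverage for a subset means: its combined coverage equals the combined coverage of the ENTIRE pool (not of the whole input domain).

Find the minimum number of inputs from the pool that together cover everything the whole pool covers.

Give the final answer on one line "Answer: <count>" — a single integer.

run #1 (p=0, y=11) runs B1->T, B2->F, B4->E, B3->T, B4->E, B3->F, B5->F; records B1=T, B2=F, B3=T, B3=F, B4=E, B5=F
run #2 (p=6, y=5) runs B1->T, B2->T, B4->E, B3->F, B5->F; records B1=T, B2=T, B3=F, B4=E, B5=F
run #3 (p=11, y=15) runs B1->T, B2->T, B4->E, B3->F, B5->F; records B1=T, B2=T, B3=F, B4=E, B5=F
run #4 (p=0, y=13) runs B1->T, B2->F, B4->E, B3->F, B5->T; records B1=T, B2=F, B3=F, B4=E, B5=T
run #5 (p=7, y=8) runs B1->F, B4->E, B3->F, B5->F; records B1=F, B3=F, B4=E, B5=F
run #6 (p=3, y=13) runs B1->T, B2->F, B4->E, B3->F, B5->T; records B1=T, B2=F, B3=F, B4=E, B5=T
run #7 (p=0, y=8) runs B1->F, B4->E, B3->F, B5->T; records B1=F, B3=F, B4=E, B5=T
run #8 (p=11, y=5) runs B1->T, B2->T, B4->E, B3->F, B5->F; records B1=T, B2=T, B3=F, B4=E, B5=F
run #9 (p=5, y=9) runs B1->T, B2->T, B4->E, B3->F, B5->F; records B1=T, B2=T, B3=F, B4=E, B5=F
pool-wide coverage (9 outcomes): B1=T, B1=F, B2=T, B2=F, B3=T, B3=F, B4=E, B5=T, B5=F
checked all size-1 subsets: none covers 9 outcomes (max 6/9)
checked all size-2 subsets: none covers 9 outcomes (max 8/9)
inputs {1, 2, 7} (size 3) cover everything; no size-3 subset with a lexicographically smaller index list covers all 9

Answer: 3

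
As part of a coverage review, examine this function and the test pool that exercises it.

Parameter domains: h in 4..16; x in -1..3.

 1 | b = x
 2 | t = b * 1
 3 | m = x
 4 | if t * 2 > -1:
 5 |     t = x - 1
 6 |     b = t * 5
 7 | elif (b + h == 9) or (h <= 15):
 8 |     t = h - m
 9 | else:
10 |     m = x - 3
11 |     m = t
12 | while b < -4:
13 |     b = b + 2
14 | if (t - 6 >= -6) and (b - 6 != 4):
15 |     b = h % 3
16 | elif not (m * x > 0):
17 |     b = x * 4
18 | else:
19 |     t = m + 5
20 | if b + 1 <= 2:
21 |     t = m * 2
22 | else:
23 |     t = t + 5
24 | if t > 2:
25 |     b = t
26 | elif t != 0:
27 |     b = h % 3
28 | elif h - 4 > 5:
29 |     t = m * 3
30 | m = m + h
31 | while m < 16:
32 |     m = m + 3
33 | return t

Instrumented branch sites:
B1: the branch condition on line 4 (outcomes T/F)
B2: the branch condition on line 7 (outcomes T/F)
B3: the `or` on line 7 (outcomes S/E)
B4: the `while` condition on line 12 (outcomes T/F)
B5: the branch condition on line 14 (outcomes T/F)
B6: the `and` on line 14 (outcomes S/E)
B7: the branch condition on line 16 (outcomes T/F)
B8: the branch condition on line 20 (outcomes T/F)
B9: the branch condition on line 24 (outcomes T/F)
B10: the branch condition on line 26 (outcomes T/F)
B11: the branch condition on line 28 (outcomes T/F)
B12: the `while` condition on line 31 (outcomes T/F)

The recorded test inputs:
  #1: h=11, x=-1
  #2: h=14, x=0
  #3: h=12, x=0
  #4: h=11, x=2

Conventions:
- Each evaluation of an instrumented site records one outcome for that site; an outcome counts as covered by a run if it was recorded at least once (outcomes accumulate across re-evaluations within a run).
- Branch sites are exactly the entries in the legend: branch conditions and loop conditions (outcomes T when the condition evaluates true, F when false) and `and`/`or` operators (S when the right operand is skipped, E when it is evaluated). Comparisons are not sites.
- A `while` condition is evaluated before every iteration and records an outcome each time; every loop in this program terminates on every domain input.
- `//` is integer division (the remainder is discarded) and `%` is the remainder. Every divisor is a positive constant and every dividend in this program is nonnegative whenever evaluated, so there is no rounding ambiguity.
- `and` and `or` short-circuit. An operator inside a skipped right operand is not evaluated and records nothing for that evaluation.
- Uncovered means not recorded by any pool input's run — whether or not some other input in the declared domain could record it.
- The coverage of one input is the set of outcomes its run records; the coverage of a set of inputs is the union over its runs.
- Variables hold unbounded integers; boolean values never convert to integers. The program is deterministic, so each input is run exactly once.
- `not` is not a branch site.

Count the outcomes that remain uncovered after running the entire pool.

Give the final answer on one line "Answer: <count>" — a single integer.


test 1 (h=11, x=-1) hits B1=F, B2=T, B3=E, B4=F, B5=T, B6=E, B8=F, B9=T, B12=T, B12=F
test 2 (h=14, x=0) hits B1=T, B4=T, B4=F, B5=F, B6=S, B7=T, B8=T, B9=F, B10=F, B11=T, B12=T, B12=F
test 3 (h=12, x=0) hits B1=T, B4=T, B4=F, B5=F, B6=S, B7=T, B8=T, B9=F, B10=F, B11=T, B12=T, B12=F
test 4 (h=11, x=2) hits B1=T, B4=F, B5=T, B6=E, B8=F, B9=T, B12=T, B12=F
union over the pool: B1=T, B1=F, B2=T, B3=E, B4=T, B4=F, B5=T, B5=F, B6=S, B6=E, B7=T, B8=T, B8=F, B9=T, B9=F, B10=F, B11=T, B12=T, B12=F
uncovered (5 of 24): B2=F, B3=S, B7=F, B10=T, B11=F
Answer: 5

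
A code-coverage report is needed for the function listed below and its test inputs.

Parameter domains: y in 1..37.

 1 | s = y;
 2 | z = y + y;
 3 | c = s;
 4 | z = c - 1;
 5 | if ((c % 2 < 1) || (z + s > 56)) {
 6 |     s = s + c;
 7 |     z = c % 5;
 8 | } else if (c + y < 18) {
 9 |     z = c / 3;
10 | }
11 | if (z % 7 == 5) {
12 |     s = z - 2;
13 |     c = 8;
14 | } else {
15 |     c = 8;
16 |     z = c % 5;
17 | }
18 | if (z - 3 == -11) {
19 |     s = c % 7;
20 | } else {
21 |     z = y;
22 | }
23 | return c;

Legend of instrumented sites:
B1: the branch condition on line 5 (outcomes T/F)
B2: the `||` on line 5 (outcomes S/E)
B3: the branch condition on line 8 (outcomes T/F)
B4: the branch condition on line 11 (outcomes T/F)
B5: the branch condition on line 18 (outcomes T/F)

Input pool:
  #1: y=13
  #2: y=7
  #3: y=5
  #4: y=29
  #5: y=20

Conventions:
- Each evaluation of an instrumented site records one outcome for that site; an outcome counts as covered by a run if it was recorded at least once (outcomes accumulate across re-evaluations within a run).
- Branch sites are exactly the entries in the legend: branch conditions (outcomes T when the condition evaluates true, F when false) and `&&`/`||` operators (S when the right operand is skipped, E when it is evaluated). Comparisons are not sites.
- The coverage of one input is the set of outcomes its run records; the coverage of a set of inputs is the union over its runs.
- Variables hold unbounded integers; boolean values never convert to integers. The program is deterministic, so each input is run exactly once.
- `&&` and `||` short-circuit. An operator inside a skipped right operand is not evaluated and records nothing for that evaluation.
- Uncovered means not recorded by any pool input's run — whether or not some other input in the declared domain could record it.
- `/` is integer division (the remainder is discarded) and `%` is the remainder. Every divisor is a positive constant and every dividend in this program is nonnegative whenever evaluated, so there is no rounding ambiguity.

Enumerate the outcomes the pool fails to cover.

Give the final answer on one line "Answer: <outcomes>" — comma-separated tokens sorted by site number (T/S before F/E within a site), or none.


run #1 (y=13) records B1=F, B2=E, B3=F, B4=T, B5=F
run #2 (y=7) records B1=F, B2=E, B3=T, B4=F, B5=F
run #3 (y=5) records B1=F, B2=E, B3=T, B4=F, B5=F
run #4 (y=29) records B1=T, B2=E, B4=F, B5=F
run #5 (y=20) records B1=T, B2=S, B4=F, B5=F
union over the pool: B1=T, B1=F, B2=S, B2=E, B3=T, B3=F, B4=T, B4=F, B5=F
uncovered (1 of 10): B5=T
Answer: B5=T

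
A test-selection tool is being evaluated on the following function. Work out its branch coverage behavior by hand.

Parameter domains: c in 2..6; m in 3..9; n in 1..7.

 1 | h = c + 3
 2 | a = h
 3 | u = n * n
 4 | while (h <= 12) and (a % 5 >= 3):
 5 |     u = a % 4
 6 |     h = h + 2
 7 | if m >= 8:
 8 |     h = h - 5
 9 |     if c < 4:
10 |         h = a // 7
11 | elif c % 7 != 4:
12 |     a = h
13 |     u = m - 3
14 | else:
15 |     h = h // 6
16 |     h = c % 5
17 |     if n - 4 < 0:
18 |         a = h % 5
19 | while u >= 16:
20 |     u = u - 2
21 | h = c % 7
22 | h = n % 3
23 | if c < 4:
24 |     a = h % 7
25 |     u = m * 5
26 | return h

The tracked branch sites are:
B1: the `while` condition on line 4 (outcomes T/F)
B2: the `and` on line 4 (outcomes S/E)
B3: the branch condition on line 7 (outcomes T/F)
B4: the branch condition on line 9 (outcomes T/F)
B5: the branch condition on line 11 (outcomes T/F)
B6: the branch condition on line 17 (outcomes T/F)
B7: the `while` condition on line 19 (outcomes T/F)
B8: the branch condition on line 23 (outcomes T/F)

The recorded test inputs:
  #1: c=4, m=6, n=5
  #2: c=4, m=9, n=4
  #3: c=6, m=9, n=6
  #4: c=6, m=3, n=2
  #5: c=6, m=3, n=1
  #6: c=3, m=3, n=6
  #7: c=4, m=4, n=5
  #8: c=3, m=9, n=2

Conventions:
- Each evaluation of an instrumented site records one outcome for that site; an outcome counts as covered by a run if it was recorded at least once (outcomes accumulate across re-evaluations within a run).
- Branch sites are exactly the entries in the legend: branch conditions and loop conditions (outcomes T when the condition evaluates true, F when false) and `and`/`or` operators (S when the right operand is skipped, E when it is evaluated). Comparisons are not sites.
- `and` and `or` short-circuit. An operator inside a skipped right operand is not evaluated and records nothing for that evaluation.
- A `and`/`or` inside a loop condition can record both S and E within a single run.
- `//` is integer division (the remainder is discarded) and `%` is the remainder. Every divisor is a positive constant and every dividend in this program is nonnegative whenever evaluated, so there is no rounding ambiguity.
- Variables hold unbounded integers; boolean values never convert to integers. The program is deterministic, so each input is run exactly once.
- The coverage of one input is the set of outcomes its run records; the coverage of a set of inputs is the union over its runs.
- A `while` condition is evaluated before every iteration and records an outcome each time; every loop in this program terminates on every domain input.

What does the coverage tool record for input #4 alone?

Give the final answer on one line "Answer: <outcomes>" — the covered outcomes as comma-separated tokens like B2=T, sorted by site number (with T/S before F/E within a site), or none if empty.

Running input #4 (c=6, m=3, n=2), event by event:
  B2->E, B1->T, B2->E, B1->T, B2->S, B1->F, B3->F, B5->T, B7->F, B8->F
collecting distinct outcomes: B1=T, B1=F, B2=S, B2=E, B3=F, B5=T, B7=F, B8=F

Answer: B1=T, B1=F, B2=S, B2=E, B3=F, B5=T, B7=F, B8=F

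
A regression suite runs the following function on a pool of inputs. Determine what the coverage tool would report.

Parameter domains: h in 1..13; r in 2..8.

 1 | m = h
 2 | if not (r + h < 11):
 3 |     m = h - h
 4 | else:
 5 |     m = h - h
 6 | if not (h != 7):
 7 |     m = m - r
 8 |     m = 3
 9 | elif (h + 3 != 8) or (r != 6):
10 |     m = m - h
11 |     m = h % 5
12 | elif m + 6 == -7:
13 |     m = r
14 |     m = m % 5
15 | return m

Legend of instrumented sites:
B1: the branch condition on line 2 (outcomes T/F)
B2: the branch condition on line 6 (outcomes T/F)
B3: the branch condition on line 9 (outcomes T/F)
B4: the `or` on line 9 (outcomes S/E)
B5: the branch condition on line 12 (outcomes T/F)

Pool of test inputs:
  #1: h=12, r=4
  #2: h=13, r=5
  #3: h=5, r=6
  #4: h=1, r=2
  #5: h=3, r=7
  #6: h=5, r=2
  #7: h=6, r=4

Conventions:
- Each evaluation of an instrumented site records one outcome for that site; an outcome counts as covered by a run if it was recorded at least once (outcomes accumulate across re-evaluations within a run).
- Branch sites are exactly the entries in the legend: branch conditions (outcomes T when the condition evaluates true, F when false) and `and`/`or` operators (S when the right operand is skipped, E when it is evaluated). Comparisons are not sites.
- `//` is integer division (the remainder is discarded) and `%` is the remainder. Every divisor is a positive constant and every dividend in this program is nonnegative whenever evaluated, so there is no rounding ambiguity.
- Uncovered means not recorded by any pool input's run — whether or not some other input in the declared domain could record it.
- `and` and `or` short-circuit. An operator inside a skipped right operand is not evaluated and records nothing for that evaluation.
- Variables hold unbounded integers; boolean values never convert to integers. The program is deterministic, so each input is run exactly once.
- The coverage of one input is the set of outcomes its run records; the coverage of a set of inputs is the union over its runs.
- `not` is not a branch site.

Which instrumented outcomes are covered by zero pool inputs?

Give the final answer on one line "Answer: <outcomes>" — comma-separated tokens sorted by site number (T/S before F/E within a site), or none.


input #1, h=12, r=4: events B1->T, B2->F, B4->S, B3->T; outcomes B1=T, B2=F, B3=T, B4=S
input #2, h=13, r=5: events B1->T, B2->F, B4->S, B3->T; outcomes B1=T, B2=F, B3=T, B4=S
input #3, h=5, r=6: events B1->T, B2->F, B4->E, B3->F, B5->F; outcomes B1=T, B2=F, B3=F, B4=E, B5=F
input #4, h=1, r=2: events B1->F, B2->F, B4->S, B3->T; outcomes B1=F, B2=F, B3=T, B4=S
input #5, h=3, r=7: events B1->F, B2->F, B4->S, B3->T; outcomes B1=F, B2=F, B3=T, B4=S
input #6, h=5, r=2: events B1->F, B2->F, B4->E, B3->T; outcomes B1=F, B2=F, B3=T, B4=E
input #7, h=6, r=4: events B1->F, B2->F, B4->S, B3->T; outcomes B1=F, B2=F, B3=T, B4=S
union over the pool: B1=T, B1=F, B2=F, B3=T, B3=F, B4=S, B4=E, B5=F
uncovered (2 of 10): B2=T, B5=T
Answer: B2=T, B5=T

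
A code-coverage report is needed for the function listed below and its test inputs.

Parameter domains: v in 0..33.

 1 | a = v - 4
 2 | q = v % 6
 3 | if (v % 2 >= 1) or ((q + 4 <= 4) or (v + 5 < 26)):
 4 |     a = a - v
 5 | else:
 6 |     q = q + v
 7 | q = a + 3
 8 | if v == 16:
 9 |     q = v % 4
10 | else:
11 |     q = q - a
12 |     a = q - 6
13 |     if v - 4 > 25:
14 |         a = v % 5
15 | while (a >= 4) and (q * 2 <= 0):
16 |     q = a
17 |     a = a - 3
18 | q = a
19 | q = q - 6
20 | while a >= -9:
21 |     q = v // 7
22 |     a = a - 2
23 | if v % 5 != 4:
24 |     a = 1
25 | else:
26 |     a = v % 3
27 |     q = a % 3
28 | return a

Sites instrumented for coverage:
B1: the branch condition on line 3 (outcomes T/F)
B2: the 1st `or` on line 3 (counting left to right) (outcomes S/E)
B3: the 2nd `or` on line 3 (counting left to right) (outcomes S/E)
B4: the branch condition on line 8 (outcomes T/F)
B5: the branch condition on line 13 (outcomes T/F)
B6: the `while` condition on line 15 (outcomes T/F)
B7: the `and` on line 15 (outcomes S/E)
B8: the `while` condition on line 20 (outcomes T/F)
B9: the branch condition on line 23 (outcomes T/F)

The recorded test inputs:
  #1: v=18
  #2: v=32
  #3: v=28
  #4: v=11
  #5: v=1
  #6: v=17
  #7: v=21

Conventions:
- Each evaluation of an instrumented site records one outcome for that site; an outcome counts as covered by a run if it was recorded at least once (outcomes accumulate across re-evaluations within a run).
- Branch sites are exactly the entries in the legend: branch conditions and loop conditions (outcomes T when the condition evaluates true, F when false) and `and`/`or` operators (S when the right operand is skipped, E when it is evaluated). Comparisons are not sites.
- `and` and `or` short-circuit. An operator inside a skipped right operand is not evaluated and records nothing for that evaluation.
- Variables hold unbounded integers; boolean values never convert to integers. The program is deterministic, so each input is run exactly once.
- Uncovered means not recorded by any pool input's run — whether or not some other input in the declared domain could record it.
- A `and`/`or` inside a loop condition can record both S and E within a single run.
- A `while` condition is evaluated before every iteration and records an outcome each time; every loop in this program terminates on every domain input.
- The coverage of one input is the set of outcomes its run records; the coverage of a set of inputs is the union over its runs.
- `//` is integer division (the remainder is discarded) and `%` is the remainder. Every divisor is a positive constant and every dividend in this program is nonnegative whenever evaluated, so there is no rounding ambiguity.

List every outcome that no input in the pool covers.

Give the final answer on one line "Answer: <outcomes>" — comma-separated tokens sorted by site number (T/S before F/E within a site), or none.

input #1, v=18: outcomes B1=T, B2=E, B3=S, B4=F, B5=F, B6=F, B7=S, B8=T, B8=F, B9=T
input #2, v=32: outcomes B1=F, B2=E, B3=E, B4=F, B5=T, B6=F, B7=S, B8=T, B8=F, B9=T
input #3, v=28: outcomes B1=F, B2=E, B3=E, B4=F, B5=F, B6=F, B7=S, B8=T, B8=F, B9=T
input #4, v=11: outcomes B1=T, B2=S, B4=F, B5=F, B6=F, B7=S, B8=T, B8=F, B9=T
input #5, v=1: outcomes B1=T, B2=S, B4=F, B5=F, B6=F, B7=S, B8=T, B8=F, B9=T
input #6, v=17: outcomes B1=T, B2=S, B4=F, B5=F, B6=F, B7=S, B8=T, B8=F, B9=T
input #7, v=21: outcomes B1=T, B2=S, B4=F, B5=F, B6=F, B7=S, B8=T, B8=F, B9=T
union over the pool: B1=T, B1=F, B2=S, B2=E, B3=S, B3=E, B4=F, B5=T, B5=F, B6=F, B7=S, B8=T, B8=F, B9=T
uncovered (4 of 18): B4=T, B6=T, B7=E, B9=F

Answer: B4=T, B6=T, B7=E, B9=F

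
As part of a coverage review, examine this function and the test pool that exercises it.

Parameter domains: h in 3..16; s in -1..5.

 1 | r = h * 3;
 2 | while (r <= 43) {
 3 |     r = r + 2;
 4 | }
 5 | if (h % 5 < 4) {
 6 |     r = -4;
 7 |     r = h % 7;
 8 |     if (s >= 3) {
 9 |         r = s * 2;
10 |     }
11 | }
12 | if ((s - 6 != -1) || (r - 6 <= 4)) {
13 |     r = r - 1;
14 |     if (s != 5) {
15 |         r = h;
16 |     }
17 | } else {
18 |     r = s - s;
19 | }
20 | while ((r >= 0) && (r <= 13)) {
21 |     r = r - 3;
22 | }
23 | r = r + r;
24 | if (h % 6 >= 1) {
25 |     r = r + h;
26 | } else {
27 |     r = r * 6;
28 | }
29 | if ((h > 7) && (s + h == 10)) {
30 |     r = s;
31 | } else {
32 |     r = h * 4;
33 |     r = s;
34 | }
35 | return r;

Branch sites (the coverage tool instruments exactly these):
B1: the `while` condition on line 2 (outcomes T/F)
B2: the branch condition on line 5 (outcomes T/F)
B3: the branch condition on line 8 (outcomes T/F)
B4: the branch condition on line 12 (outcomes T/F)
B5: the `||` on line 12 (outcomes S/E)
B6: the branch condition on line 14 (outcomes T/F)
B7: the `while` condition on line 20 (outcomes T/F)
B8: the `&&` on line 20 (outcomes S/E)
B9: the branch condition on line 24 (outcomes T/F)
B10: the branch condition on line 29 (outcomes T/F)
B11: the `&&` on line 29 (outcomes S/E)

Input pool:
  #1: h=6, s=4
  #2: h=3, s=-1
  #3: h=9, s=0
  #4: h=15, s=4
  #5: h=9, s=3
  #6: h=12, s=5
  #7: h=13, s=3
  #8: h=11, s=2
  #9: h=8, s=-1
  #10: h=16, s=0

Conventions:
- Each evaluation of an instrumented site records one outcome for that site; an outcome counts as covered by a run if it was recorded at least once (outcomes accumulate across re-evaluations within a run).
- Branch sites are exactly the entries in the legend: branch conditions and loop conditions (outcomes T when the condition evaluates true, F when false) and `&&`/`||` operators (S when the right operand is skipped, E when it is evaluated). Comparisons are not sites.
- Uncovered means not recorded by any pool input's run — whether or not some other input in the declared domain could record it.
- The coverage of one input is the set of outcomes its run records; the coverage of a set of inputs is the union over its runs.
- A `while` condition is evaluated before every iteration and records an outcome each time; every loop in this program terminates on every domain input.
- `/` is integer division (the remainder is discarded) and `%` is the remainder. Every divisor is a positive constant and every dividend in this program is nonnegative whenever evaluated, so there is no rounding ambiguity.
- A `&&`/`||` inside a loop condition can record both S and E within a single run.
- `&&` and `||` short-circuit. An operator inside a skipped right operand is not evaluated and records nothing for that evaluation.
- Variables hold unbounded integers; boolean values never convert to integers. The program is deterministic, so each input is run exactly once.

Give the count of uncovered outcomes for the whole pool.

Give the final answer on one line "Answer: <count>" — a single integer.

input #1, h=6, s=4: outcomes B1=T, B1=F, B2=T, B3=T, B4=T, B5=S, B6=T, B7=T, B7=F, B8=S, B8=E, B9=F, B10=F, B11=S
input #2, h=3, s=-1: outcomes B1=T, B1=F, B2=T, B3=F, B4=T, B5=S, B6=T, B7=T, B7=F, B8=S, B8=E, B9=T, B10=F, B11=S
input #3, h=9, s=0: outcomes B1=T, B1=F, B2=F, B4=T, B5=S, B6=T, B7=T, B7=F, B8=S, B8=E, B9=T, B10=F, B11=E
input #4, h=15, s=4: outcomes B1=F, B2=T, B3=T, B4=T, B5=S, B6=T, B7=F, B8=E, B9=T, B10=F, B11=E
input #5, h=9, s=3: outcomes B1=T, B1=F, B2=F, B4=T, B5=S, B6=T, B7=T, B7=F, B8=S, B8=E, B9=T, B10=F, B11=E
input #6, h=12, s=5: outcomes B1=T, B1=F, B2=T, B3=T, B4=T, B5=E, B6=F, B7=T, B7=F, B8=S, B8=E, B9=F, B10=F, B11=E
input #7, h=13, s=3: outcomes B1=T, B1=F, B2=T, B3=T, B4=T, B5=S, B6=T, B7=T, B7=F, B8=S, B8=E, B9=T, B10=F, B11=E
input #8, h=11, s=2: outcomes B1=T, B1=F, B2=T, B3=F, B4=T, B5=S, B6=T, B7=T, B7=F, B8=S, B8=E, B9=T, B10=F, B11=E
input #9, h=8, s=-1: outcomes B1=T, B1=F, B2=T, B3=F, B4=T, B5=S, B6=T, B7=T, B7=F, B8=S, B8=E, B9=T, B10=F, B11=E
input #10, h=16, s=0: outcomes B1=F, B2=T, B3=F, B4=T, B5=S, B6=T, B7=F, B8=E, B9=T, B10=F, B11=E
union over the pool: B1=T, B1=F, B2=T, B2=F, B3=T, B3=F, B4=T, B5=S, B5=E, B6=T, B6=F, B7=T, B7=F, B8=S, B8=E, B9=T, B9=F, B10=F, B11=S, B11=E
uncovered (2 of 22): B4=F, B10=T

Answer: 2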